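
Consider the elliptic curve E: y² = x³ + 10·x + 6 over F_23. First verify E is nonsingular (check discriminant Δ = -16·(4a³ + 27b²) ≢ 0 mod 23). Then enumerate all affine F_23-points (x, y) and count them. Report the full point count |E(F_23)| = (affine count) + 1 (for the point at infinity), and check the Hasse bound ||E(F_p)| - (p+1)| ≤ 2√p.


Affine points = {(0, 11), (0, 12), (4, 8), (4, 15), (6, 11), (6, 12), (8, 0), (10, 5), (10, 18), (15, 9), (15, 14), (17, 11), (17, 12), (20, 8), (20, 15), (21, 1), (21, 22), (22, 8), (22, 15)}; affine count = 19; |E(F_23)| = 20.

Discriminant check: Δ ∝ 4a³ + 27b² = 4·10³ + 27·6² = 4·1000 + 27·36 ≡ 4 (mod 23). Nonzero ⇒ E is nonsingular.
For each x ∈ F_23, compute rhs = x³ + 10·x + 6 mod 23, then count y ∈ F_23 with y² ≡ rhs.
  x = 0: rhs = 6, matching y values: 11, 12 (2 points).
  x = 1: rhs = 17, matching y values: none (0 points).
  x = 2: rhs = 11, matching y values: none (0 points).
  x = 3: rhs = 17, matching y values: none (0 points).
  x = 4: rhs = 18, matching y values: 8, 15 (2 points).
  x = 5: rhs = 20, matching y values: none (0 points).
  x = 6: rhs = 6, matching y values: 11, 12 (2 points).
  x = 7: rhs = 5, matching y values: none (0 points).
  x = 8: rhs = 0, matching y values: 0 (1 points).
  x = 9: rhs = 20, matching y values: none (0 points).
  x = 10: rhs = 2, matching y values: 5, 18 (2 points).
  x = 11: rhs = 21, matching y values: none (0 points).
  x = 12: rhs = 14, matching y values: none (0 points).
  x = 13: rhs = 10, matching y values: none (0 points).
  x = 14: rhs = 15, matching y values: none (0 points).
  x = 15: rhs = 12, matching y values: 9, 14 (2 points).
  x = 16: rhs = 7, matching y values: none (0 points).
  x = 17: rhs = 6, matching y values: 11, 12 (2 points).
  x = 18: rhs = 15, matching y values: none (0 points).
  x = 19: rhs = 17, matching y values: none (0 points).
  x = 20: rhs = 18, matching y values: 8, 15 (2 points).
  x = 21: rhs = 1, matching y values: 1, 22 (2 points).
  x = 22: rhs = 18, matching y values: 8, 15 (2 points).
Total affine count: 19.
Full point count |E(F_23)| = 19 + 1 = 20.
Hasse bound: |20 − (23+1)| = |-4| = 4 ≤ 2√23 ≈ 9.5917 ✓.


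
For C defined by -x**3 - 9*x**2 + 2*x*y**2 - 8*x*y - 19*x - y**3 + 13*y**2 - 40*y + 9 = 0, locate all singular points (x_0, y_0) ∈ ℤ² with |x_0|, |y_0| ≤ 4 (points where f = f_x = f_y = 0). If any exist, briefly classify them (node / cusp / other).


Singular points: {(-3, 2)}; classification: cusp.

Compute partial derivatives:
  f_x = -3*x**2 - 18*x + 2*y**2 - 8*y - 19.
  f_y = 4*x*y - 8*x - 3*y**2 + 26*y - 40.
Scan x_0 ∈ {−4, ..., 4}. For each x_0, f_y(x_0, y) is a polynomial in y; find its integer roots y ∈ {−4, ..., 4}, then test f_x and f at those candidates.
  x = -4: f_y(-4, y) = -3*y**2 + 10*y - 8; vanishes at y ∈ {2}. (-4, 2): f_x = -3 ≠ 0.
  x = -3: f_y(-3, y) = -3*y**2 + 14*y - 16; vanishes at y ∈ {2}. (-3, 2): f_x = 0, f = 0 — SINGULAR.
  x = -2: f_y(-2, y) = -3*y**2 + 18*y - 24; vanishes at y ∈ {2, 4}. (-2, 2): f_x = -3 ≠ 0; (-2, 4): f_x = 5 ≠ 0.
  x = -1: f_y(-1, y) = -3*y**2 + 22*y - 32; vanishes at y ∈ {2}. (-1, 2): f_x = -12 ≠ 0.
  x = 0: f_y(0, y) = -3*y**2 + 26*y - 40; vanishes at y ∈ {2}. (0, 2): f_x = -27 ≠ 0.
  x = 1: f_y(1, y) = -3*y**2 + 30*y - 48; vanishes at y ∈ {2}. (1, 2): f_x = -48 ≠ 0.
  x = 2: f_y(2, y) = -3*y**2 + 34*y - 56; vanishes at y ∈ {2}. (2, 2): f_x = -75 ≠ 0.
  x = 3: f_y(3, y) = -3*y**2 + 38*y - 64; vanishes at y ∈ {2}. (3, 2): f_x = -108 ≠ 0.
  x = 4: f_y(4, y) = -3*y**2 + 42*y - 72; vanishes at y ∈ {2}. (4, 2): f_x = -147 ≠ 0.
Only singular point on the grid: (-3, 2).
Classify: substitute x = -3 + u, y = 2 + v and expand: f = -u**3 + 2*u*v**2 - v**3 + v**2.
No constant or linear terms (consistent with a singular point). Quadratic part: v**2. Cubic part: -u**3 + 2*u*v**2 - v**3.
The quadratic part v**2 is a perfect square, so there is a single (double) tangent line v = 0, i.e. y = 2. Restricting the cubic part to that line (v = 0) leaves -u**3 ≠ 0, so f is not divisible by v and the branch is v² ≈ u**3 to lowest order — this is a cusp.
Classification: cusp.


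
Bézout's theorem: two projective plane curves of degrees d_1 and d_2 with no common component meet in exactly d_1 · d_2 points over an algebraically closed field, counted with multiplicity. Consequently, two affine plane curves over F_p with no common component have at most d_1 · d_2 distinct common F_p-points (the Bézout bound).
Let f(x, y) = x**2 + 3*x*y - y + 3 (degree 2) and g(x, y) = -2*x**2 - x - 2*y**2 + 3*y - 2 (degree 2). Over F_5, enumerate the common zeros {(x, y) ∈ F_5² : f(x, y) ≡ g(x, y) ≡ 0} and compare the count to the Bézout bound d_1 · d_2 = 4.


Common zeros: ∅; count = 0; Bézout bound = 4.

deg(f) = 2, deg(g) = 2, so Bézout bound = 4.
Scan x ∈ F_5. For each x, list the y ∈ F_5 with f(x, y) ≡ 0 and those with g(x, y) ≡ 0 (mod 5); the common zeros in that column are the intersection.
  x = 0: f ≡ 0 at y ∈ {3}; g ≡ 0 at y ∈ ∅; common: ∅.
  x = 1: f ≡ 0 at y ∈ {3}; g ≡ 0 at y ∈ {0, 4}; common: ∅.
  x = 2: f ≡ 0 at y ∈ ∅; g ≡ 0 at y ∈ ∅; common: ∅.
  x = 3: f ≡ 0 at y ∈ {1}; g ≡ 0 at y ∈ {2}; common: ∅.
  x = 4: f ≡ 0 at y ∈ {1}; g ≡ 0 at y ∈ {2}; common: ∅.
Collecting: common zeros = ∅, so the count is 0.
Comparison with the Bézout bound: 0 ≤ 4 = deg(f)·deg(g), as expected for curves with no common component (the affine F_5-count falls short of the bound because intersections may lie at infinity, over extension fields, or carry multiplicity).


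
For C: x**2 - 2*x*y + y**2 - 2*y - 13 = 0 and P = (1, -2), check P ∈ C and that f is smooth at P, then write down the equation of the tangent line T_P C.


Tangent line at P: 6*x - 8*y - 22 = 0.

Step 1: f(1, -2) = 0, so P lies on C.
Step 2: partial derivatives
  f_x(x, y) = 2*x - 2*y, f_y(x, y) = -2*x + 2*y - 2.
  f_x(P) = 6, f_y(P) = -8 (gradient nonzero, so P is smooth).
Step 3: tangent line at P: 6·(x − 1) + -8·(y − -2) = 0.
Expanding: 6*x - 8*y - 22 = 0.


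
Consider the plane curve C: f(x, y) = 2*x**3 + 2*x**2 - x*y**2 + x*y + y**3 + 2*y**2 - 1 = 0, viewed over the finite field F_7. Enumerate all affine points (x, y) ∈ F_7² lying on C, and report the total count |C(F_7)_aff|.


Affine F_7-points: {(0, 6), (1, 3), (2, 2), (2, 3), (3, 3)}; count = 5.

For each of the 49 pairs (x, y) ∈ F_7², evaluate f(x, y) mod 7. Record the zeros.
  x = 0: [0↦6, 1↦2, 2↦1, 3↦2, 4↦4, 5↦6, 6↦0]  zeros at y ∈ {6}
  x = 1: [0↦3, 1↦6, 2↦3, 3↦0, 4↦3, 5↦4, 6↦2]  zeros at y ∈ {3}
  x = 2: [0↦2, 1↦5, 2↦0, 3↦0, 4↦4, 5↦4, 6↦6]  zeros at y ∈ {2, 3}
  x = 3: [0↦1, 1↦4, 2↦4, 3↦0, 4↦5, 5↦4, 6↦3]  zeros at y ∈ {3}
  x = 4: [0↦5, 1↦1, 2↦6, 3↦5, 4↦4, 5↦2, 6↦5]  zeros at y ∈ ∅
  x = 5: [0↦5, 1↦1, 2↦4, 3↦6, 4↦6, 5↦3, 6↦3]  zeros at y ∈ ∅
  x = 6: [0↦6, 1↦2, 2↦3, 3↦1, 4↦2, 5↦5, 6↦2]  zeros at y ∈ ∅
Collecting zeros: affine points = {(0, 6), (1, 3), (2, 2), (2, 3), (3, 3)}.
Total count |C(F_7)_aff| = 5.


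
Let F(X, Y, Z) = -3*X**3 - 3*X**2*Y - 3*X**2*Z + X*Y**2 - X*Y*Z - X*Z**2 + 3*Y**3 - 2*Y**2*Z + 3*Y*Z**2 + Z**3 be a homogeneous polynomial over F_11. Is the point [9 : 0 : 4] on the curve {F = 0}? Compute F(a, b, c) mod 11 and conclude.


F(9,0,4) ≡ 6 (mod 11); P is NOT on the curve.

Evaluate F(9, 0, 4) term-by-term (mod 11).
  -3*X**3 ↦ -3·729·1·1 = -2187
  -3*X**2*Y ↦ -3·81·0·1 = 0
  -3*X**2*Z ↦ -3·81·1·4 = -972
  X*Y**2 ↦ 1·9·0·1 = 0
  -X*Y*Z ↦ -1·9·0·4 = 0
  -X*Z**2 ↦ -1·9·1·16 = -144
  3*Y**3 ↦ 3·1·0·1 = 0
  -2*Y**2*Z ↦ -2·1·0·4 = 0
  3*Y*Z**2 ↦ 3·1·0·16 = 0
  Z**3 ↦ 1·1·1·64 = 64
Sum: F(9, 0, 4) = (-2187) + (0) + (-972) + (0) + (0) + (-144) + (0) + (0) + (0) + (64) = -3239.
Reducing mod 11: -3239 ≡ 6 (mod 11).
Since F(a, b, c) ≡ 6 ≠ 0 (mod 11), P does NOT lie on the curve.


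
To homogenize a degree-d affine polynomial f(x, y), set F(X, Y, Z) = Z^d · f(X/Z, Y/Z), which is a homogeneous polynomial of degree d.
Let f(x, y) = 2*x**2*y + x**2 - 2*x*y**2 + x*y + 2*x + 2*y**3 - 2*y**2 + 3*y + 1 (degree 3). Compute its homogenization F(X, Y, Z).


F(X, Y, Z) = 2*X**2*Y + X**2*Z - 2*X*Y**2 + X*Y*Z + 2*X*Z**2 + 2*Y**3 - 2*Y**2*Z + 3*Y*Z**2 + Z**3

deg(f) = 3.
Substitute x = X/Z, y = Y/Z into f, then multiply by Z^3.
  monomial 2·x^2·y^1 ↦ 2·X^2·Y^1·Z^0.
  monomial 1·x^2·y^0 ↦ 1·X^2·Y^0·Z^1.
  monomial -2·x^1·y^2 ↦ -2·X^1·Y^2·Z^0.
  monomial 1·x^1·y^1 ↦ 1·X^1·Y^1·Z^1.
  monomial 2·x^1·y^0 ↦ 2·X^1·Y^0·Z^2.
  monomial 2·x^0·y^3 ↦ 2·X^0·Y^3·Z^0.
  monomial -2·x^0·y^2 ↦ -2·X^0·Y^2·Z^1.
  monomial 3·x^0·y^1 ↦ 3·X^0·Y^1·Z^2.
  monomial 1·x^0·y^0 ↦ 1·X^0·Y^0·Z^3.
Collecting: F(X, Y, Z) = 2*X**2*Y + X**2*Z - 2*X*Y**2 + X*Y*Z + 2*X*Z**2 + 2*Y**3 - 2*Y**2*Z + 3*Y*Z**2 + Z**3.


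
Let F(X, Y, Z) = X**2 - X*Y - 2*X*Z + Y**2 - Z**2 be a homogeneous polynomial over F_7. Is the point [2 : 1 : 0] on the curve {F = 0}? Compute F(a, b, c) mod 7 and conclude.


F(2,1,0) ≡ 3 (mod 7); P is NOT on the curve.

Evaluate F(2, 1, 0) term-by-term (mod 7).
  X**2 ↦ 1·4·1·1 = 4
  -X*Y ↦ -1·2·1·1 = -2
  -2*X*Z ↦ -2·2·1·0 = 0
  Y**2 ↦ 1·1·1·1 = 1
  -Z**2 ↦ -1·1·1·0 = 0
Sum: F(2, 1, 0) = (4) + (-2) + (0) + (1) + (0) = 3.
Reducing mod 7: 3 ≡ 3 (mod 7).
Since F(a, b, c) ≡ 3 ≠ 0 (mod 7), P does NOT lie on the curve.


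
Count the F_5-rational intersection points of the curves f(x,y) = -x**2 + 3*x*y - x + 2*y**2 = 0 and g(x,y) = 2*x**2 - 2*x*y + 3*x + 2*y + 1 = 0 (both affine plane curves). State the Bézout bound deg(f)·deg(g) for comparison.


Common zeros: {(4, 0)}; count = 1; Bézout bound = 4.

deg(f) = 2, deg(g) = 2, so Bézout bound = 4.
Scan x ∈ F_5. For each x, list the y ∈ F_5 with f(x, y) ≡ 0 and those with g(x, y) ≡ 0 (mod 5); the common zeros in that column are the intersection.
  x = 0: f ≡ 0 at y ∈ {0}; g ≡ 0 at y ∈ {2}; common: ∅.
  x = 1: f ≡ 0 at y ∈ {3}; g ≡ 0 at y ∈ ∅; common: ∅.
  x = 2: f ≡ 0 at y ∈ {3, 4}; g ≡ 0 at y ∈ {0}; common: ∅.
  x = 3: f ≡ 0 at y ∈ ∅; g ≡ 0 at y ∈ {2}; common: ∅.
  x = 4: f ≡ 0 at y ∈ {0, 4}; g ≡ 0 at y ∈ {0}; common: {0}.
Collecting: common zeros = {(4, 0)}, so the count is 1.
Comparison with the Bézout bound: 1 ≤ 4 = deg(f)·deg(g), as expected for curves with no common component (the affine F_5-count falls short of the bound because intersections may lie at infinity, over extension fields, or carry multiplicity).


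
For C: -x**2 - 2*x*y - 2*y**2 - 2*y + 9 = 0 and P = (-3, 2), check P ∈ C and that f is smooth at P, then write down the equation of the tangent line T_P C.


Tangent line at P: 2*x - 4*y + 14 = 0.

Step 1: f(-3, 2) = 0, so P lies on C.
Step 2: partial derivatives
  f_x(x, y) = -2*x - 2*y, f_y(x, y) = -2*x - 4*y - 2.
  f_x(P) = 2, f_y(P) = -4 (gradient nonzero, so P is smooth).
Step 3: tangent line at P: 2·(x − -3) + -4·(y − 2) = 0.
Expanding: 2*x - 4*y + 14 = 0.


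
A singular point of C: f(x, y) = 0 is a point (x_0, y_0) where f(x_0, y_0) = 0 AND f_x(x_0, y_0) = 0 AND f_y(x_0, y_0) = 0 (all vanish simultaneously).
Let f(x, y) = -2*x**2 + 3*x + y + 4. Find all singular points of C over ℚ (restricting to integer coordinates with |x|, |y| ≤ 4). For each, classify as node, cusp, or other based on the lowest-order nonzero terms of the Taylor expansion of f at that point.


No singular points in the scanned grid; C is smooth there.

Compute partial derivatives:
  f_x = 3 - 4*x.
  f_y = 1.
f_y = 1 is a nonzero constant, so f_y never vanishes: no point (x, y) can satisfy f = f_x = f_y = 0. In particular no (x, y) ∈ {−4, ..., 4}² is singular; the curve is smooth.


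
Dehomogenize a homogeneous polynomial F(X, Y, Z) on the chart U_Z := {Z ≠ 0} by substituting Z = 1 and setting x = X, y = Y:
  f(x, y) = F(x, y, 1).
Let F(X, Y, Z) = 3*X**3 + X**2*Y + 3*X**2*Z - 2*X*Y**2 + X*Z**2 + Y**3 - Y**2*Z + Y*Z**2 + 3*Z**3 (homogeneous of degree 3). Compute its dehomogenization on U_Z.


f(x, y) = 3*x**3 + x**2*y + 3*x**2 - 2*x*y**2 + x + y**3 - y**2 + y + 3

On U_Z we set Z = 1. Each monomial c·X^i·Y^j·Z^k in F becomes c·x^i·y^j·1^k = c·x^i·y^j.
Substituting Z = 1: F(X, Y, 1) = 3*x**3 + x**2*y + 3*x**2 - 2*x*y**2 + x + y**3 - y**2 + y + 3.
Note: deg(f) ≤ deg(F) = 3; strict inequality happens when F is divisible by Z (lost terms).


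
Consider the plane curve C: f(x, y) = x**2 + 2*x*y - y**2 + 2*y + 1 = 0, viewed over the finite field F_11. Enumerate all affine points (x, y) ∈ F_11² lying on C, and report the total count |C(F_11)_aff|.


Affine F_11-points: {(2, 8), (2, 9), (3, 2), (3, 6), (4, 2), (4, 8), (6, 4), (6, 10), (7, 6), (7, 10), (8, 3), (8, 4)}; count = 12.

For each of the 121 pairs (x, y) ∈ F_11², evaluate f(x, y) mod 11. Record the zeros.
  x = 0: [0↦1, 1↦2, 2↦1, 3↦9, 4↦4, 5↦8, 6↦10, 7↦10, 8↦8, 9↦4, 10↦9]  zeros at y ∈ ∅
  x = 1: [0↦2, 1↦5, 2↦6, 3↦5, 4↦2, 5↦8, 6↦1, 7↦3, 8↦3, 9↦1, 10↦8]  zeros at y ∈ ∅
  x = 2: [0↦5, 1↦10, 2↦2, 3↦3, 4↦2, 5↦10, 6↦5, 7↦9, 8↦0, 9↦0, 10↦9]  zeros at y ∈ {8, 9}
  x = 3: [0↦10, 1↦6, 2↦0, 3↦3, 4↦4, 5↦3, 6↦0, 7↦6, 8↦10, 9↦1, 10↦1]  zeros at y ∈ {2, 6}
  x = 4: [0↦6, 1↦4, 2↦0, 3↦5, 4↦8, 5↦9, 6↦8, 7↦5, 8↦0, 9↦4, 10↦6]  zeros at y ∈ {2, 8}
  x = 5: [0↦4, 1↦4, 2↦2, 3↦9, 4↦3, 5↦6, 6↦7, 7↦6, 8↦3, 9↦9, 10↦2]  zeros at y ∈ ∅
  x = 6: [0↦4, 1↦6, 2↦6, 3↦4, 4↦0, 5↦5, 6↦8, 7↦9, 8↦8, 9↦5, 10↦0]  zeros at y ∈ {4, 10}
  x = 7: [0↦6, 1↦10, 2↦1, 3↦1, 4↦10, 5↦6, 6↦0, 7↦3, 8↦4, 9↦3, 10↦0]  zeros at y ∈ {6, 10}
  x = 8: [0↦10, 1↦5, 2↦9, 3↦0, 4↦0, 5↦9, 6↦5, 7↦10, 8↦2, 9↦3, 10↦2]  zeros at y ∈ {3, 4}
  x = 9: [0↦5, 1↦2, 2↦8, 3↦1, 4↦3, 5↦3, 6↦1, 7↦8, 8↦2, 9↦5, 10↦6]  zeros at y ∈ ∅
  x = 10: [0↦2, 1↦1, 2↦9, 3↦4, 4↦8, 5↦10, 6↦10, 7↦8, 8↦4, 9↦9, 10↦1]  zeros at y ∈ ∅
Collecting zeros: affine points = {(2, 8), (2, 9), (3, 2), (3, 6), (4, 2), (4, 8), (6, 4), (6, 10), (7, 6), (7, 10), (8, 3), (8, 4)}.
Total count |C(F_11)_aff| = 12.


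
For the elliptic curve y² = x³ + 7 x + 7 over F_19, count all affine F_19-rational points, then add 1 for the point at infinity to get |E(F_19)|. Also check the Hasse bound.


Affine points = {(0, 8), (0, 11), (3, 6), (3, 13), (4, 2), (4, 17), (7, 0), (8, 9), (8, 10), (9, 1), (9, 18), (11, 3), (11, 16), (16, 4), (16, 15), (17, 2), (17, 17)}; affine count = 17; |E(F_19)| = 18.

Discriminant check: Δ ∝ 4a³ + 27b² = 4·7³ + 27·7² = 4·343 + 27·49 ≡ 16 (mod 19). Nonzero ⇒ E is nonsingular.
For each x ∈ F_19, compute rhs = x³ + 7·x + 7 mod 19, then count y ∈ F_19 with y² ≡ rhs.
  x = 0: rhs = 7, matching y values: 8, 11 (2 points).
  x = 1: rhs = 15, matching y values: none (0 points).
  x = 2: rhs = 10, matching y values: none (0 points).
  x = 3: rhs = 17, matching y values: 6, 13 (2 points).
  x = 4: rhs = 4, matching y values: 2, 17 (2 points).
  x = 5: rhs = 15, matching y values: none (0 points).
  x = 6: rhs = 18, matching y values: none (0 points).
  x = 7: rhs = 0, matching y values: 0 (1 points).
  x = 8: rhs = 5, matching y values: 9, 10 (2 points).
  x = 9: rhs = 1, matching y values: 1, 18 (2 points).
  x = 10: rhs = 13, matching y values: none (0 points).
  x = 11: rhs = 9, matching y values: 3, 16 (2 points).
  x = 12: rhs = 14, matching y values: none (0 points).
  x = 13: rhs = 15, matching y values: none (0 points).
  x = 14: rhs = 18, matching y values: none (0 points).
  x = 15: rhs = 10, matching y values: none (0 points).
  x = 16: rhs = 16, matching y values: 4, 15 (2 points).
  x = 17: rhs = 4, matching y values: 2, 17 (2 points).
  x = 18: rhs = 18, matching y values: none (0 points).
Total affine count: 17.
Full point count |E(F_19)| = 17 + 1 = 18.
Hasse bound: |18 − (19+1)| = |-2| = 2 ≤ 2√19 ≈ 8.7178 ✓.


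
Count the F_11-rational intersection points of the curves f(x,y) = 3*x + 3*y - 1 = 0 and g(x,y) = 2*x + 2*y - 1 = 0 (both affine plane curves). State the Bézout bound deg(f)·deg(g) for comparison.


Common zeros: ∅; count = 0; Bézout bound = 1.

deg(f) = 1, deg(g) = 1, so Bézout bound = 1.
Scan x ∈ F_11. For each x, list the y ∈ F_11 with f(x, y) ≡ 0 and those with g(x, y) ≡ 0 (mod 11); the common zeros in that column are the intersection.
  x = 0: f ≡ 0 at y ∈ {4}; g ≡ 0 at y ∈ {6}; common: ∅.
  x = 1: f ≡ 0 at y ∈ {3}; g ≡ 0 at y ∈ {5}; common: ∅.
  x = 2: f ≡ 0 at y ∈ {2}; g ≡ 0 at y ∈ {4}; common: ∅.
  x = 3: f ≡ 0 at y ∈ {1}; g ≡ 0 at y ∈ {3}; common: ∅.
  x = 4: f ≡ 0 at y ∈ {0}; g ≡ 0 at y ∈ {2}; common: ∅.
  x = 5: f ≡ 0 at y ∈ {10}; g ≡ 0 at y ∈ {1}; common: ∅.
  x = 6: f ≡ 0 at y ∈ {9}; g ≡ 0 at y ∈ {0}; common: ∅.
  x = 7: f ≡ 0 at y ∈ {8}; g ≡ 0 at y ∈ {10}; common: ∅.
  x = 8: f ≡ 0 at y ∈ {7}; g ≡ 0 at y ∈ {9}; common: ∅.
  x = 9: f ≡ 0 at y ∈ {6}; g ≡ 0 at y ∈ {8}; common: ∅.
  x = 10: f ≡ 0 at y ∈ {5}; g ≡ 0 at y ∈ {7}; common: ∅.
Collecting: common zeros = ∅, so the count is 0.
Comparison with the Bézout bound: 0 ≤ 1 = deg(f)·deg(g), as expected for curves with no common component (the affine F_11-count falls short of the bound because intersections may lie at infinity, over extension fields, or carry multiplicity).


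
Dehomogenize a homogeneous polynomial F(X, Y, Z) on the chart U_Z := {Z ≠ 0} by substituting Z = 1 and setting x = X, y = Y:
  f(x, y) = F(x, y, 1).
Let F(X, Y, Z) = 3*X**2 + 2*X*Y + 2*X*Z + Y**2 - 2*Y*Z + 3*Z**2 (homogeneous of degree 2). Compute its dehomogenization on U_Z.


f(x, y) = 3*x**2 + 2*x*y + 2*x + y**2 - 2*y + 3

On U_Z we set Z = 1. Each monomial c·X^i·Y^j·Z^k in F becomes c·x^i·y^j·1^k = c·x^i·y^j.
Substituting Z = 1: F(X, Y, 1) = 3*x**2 + 2*x*y + 2*x + y**2 - 2*y + 3.
Note: deg(f) ≤ deg(F) = 2; strict inequality happens when F is divisible by Z (lost terms).


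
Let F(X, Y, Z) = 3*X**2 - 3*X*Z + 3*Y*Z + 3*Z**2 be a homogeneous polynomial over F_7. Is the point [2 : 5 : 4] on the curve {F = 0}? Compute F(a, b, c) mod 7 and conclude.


F(2,5,4) ≡ 5 (mod 7); P is NOT on the curve.

Evaluate F(2, 5, 4) term-by-term (mod 7).
  3*X**2 ↦ 3·4·1·1 = 12
  -3*X*Z ↦ -3·2·1·4 = -24
  3*Y*Z ↦ 3·1·5·4 = 60
  3*Z**2 ↦ 3·1·1·16 = 48
Sum: F(2, 5, 4) = (12) + (-24) + (60) + (48) = 96.
Reducing mod 7: 96 ≡ 5 (mod 7).
Since F(a, b, c) ≡ 5 ≠ 0 (mod 7), P does NOT lie on the curve.


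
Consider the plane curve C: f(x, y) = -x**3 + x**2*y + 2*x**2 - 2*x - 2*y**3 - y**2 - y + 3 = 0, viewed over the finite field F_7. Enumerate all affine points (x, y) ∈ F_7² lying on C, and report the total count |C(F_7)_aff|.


Affine F_7-points: {(0, 3), (1, 5), (2, 4), (3, 1), (5, 6)}; count = 5.

For each of the 49 pairs (x, y) ∈ F_7², evaluate f(x, y) mod 7. Record the zeros.
  x = 0: [0↦3, 1↦6, 2↦2, 3↦0, 4↦2, 5↦3, 6↦5]  zeros at y ∈ {3}
  x = 1: [0↦2, 1↦6, 2↦3, 3↦2, 4↦5, 5↦0, 6↦3]  zeros at y ∈ {5}
  x = 2: [0↦6, 1↦6, 2↦6, 3↦1, 4↦0, 5↦5, 6↦4]  zeros at y ∈ {4}
  x = 3: [0↦2, 1↦0, 2↦5, 3↦5, 4↦2, 5↦5, 6↦2]  zeros at y ∈ {1}
  x = 4: [0↦5, 1↦3, 2↦1, 3↦1, 4↦5, 5↦1, 6↦5]  zeros at y ∈ ∅
  x = 5: [0↦2, 1↦2, 2↦2, 3↦4, 4↦3, 5↦1, 6↦0]  zeros at y ∈ {6}
  x = 6: [0↦1, 1↦5, 2↦2, 3↦1, 4↦4, 5↦6, 6↦2]  zeros at y ∈ ∅
Collecting zeros: affine points = {(0, 3), (1, 5), (2, 4), (3, 1), (5, 6)}.
Total count |C(F_7)_aff| = 5.


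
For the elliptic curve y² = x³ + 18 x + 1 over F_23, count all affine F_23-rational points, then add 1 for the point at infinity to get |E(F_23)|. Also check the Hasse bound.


Affine points = {(0, 1), (0, 22), (3, 6), (3, 17), (5, 3), (5, 20), (6, 7), (6, 16), (8, 6), (8, 17), (9, 8), (9, 15), (10, 10), (10, 13), (11, 9), (11, 14), (12, 6), (12, 17), (15, 9), (15, 14), (18, 4), (18, 19), (19, 7), (19, 16), (20, 9), (20, 14), (21, 7), (21, 16)}; affine count = 28; |E(F_23)| = 29.

Discriminant check: Δ ∝ 4a³ + 27b² = 4·18³ + 27·1² = 4·5832 + 27·1 ≡ 10 (mod 23). Nonzero ⇒ E is nonsingular.
For each x ∈ F_23, compute rhs = x³ + 18·x + 1 mod 23, then count y ∈ F_23 with y² ≡ rhs.
  x = 0: rhs = 1, matching y values: 1, 22 (2 points).
  x = 1: rhs = 20, matching y values: none (0 points).
  x = 2: rhs = 22, matching y values: none (0 points).
  x = 3: rhs = 13, matching y values: 6, 17 (2 points).
  x = 4: rhs = 22, matching y values: none (0 points).
  x = 5: rhs = 9, matching y values: 3, 20 (2 points).
  x = 6: rhs = 3, matching y values: 7, 16 (2 points).
  x = 7: rhs = 10, matching y values: none (0 points).
  x = 8: rhs = 13, matching y values: 6, 17 (2 points).
  x = 9: rhs = 18, matching y values: 8, 15 (2 points).
  x = 10: rhs = 8, matching y values: 10, 13 (2 points).
  x = 11: rhs = 12, matching y values: 9, 14 (2 points).
  x = 12: rhs = 13, matching y values: 6, 17 (2 points).
  x = 13: rhs = 17, matching y values: none (0 points).
  x = 14: rhs = 7, matching y values: none (0 points).
  x = 15: rhs = 12, matching y values: 9, 14 (2 points).
  x = 16: rhs = 15, matching y values: none (0 points).
  x = 17: rhs = 22, matching y values: none (0 points).
  x = 18: rhs = 16, matching y values: 4, 19 (2 points).
  x = 19: rhs = 3, matching y values: 7, 16 (2 points).
  x = 20: rhs = 12, matching y values: 9, 14 (2 points).
  x = 21: rhs = 3, matching y values: 7, 16 (2 points).
  x = 22: rhs = 5, matching y values: none (0 points).
Total affine count: 28.
Full point count |E(F_23)| = 28 + 1 = 29.
Hasse bound: |29 − (23+1)| = |5| = 5 ≤ 2√23 ≈ 9.5917 ✓.


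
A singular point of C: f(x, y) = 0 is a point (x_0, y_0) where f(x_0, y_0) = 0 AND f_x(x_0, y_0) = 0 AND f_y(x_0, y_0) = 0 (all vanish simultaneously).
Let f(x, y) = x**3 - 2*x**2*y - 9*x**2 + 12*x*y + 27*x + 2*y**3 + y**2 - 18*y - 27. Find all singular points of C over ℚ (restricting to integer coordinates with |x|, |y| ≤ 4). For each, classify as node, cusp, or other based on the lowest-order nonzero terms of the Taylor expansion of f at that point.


Singular points: {(3, 0)}; classification: cusp.

Compute partial derivatives:
  f_x = 3*x**2 - 4*x*y - 18*x + 12*y + 27.
  f_y = -2*x**2 + 12*x + 6*y**2 + 2*y - 18.
Scan x_0 ∈ {−4, ..., 4}. For each x_0, f_y(x_0, y) is a polynomial in y; find its integer roots y ∈ {−4, ..., 4}, then test f_x and f at those candidates.
  x = -4: f_y(-4, y) = 6*y**2 + 2*y - 98; no integer root y with |y| ≤ 4.
  x = -3: f_y(-3, y) = 6*y**2 + 2*y - 72; no integer root y with |y| ≤ 4.
  x = -2: f_y(-2, y) = 6*y**2 + 2*y - 50; no integer root y with |y| ≤ 4.
  x = -1: f_y(-1, y) = 6*y**2 + 2*y - 32; no integer root y with |y| ≤ 4.
  x = 0: f_y(0, y) = 6*y**2 + 2*y - 18; no integer root y with |y| ≤ 4.
  x = 1: f_y(1, y) = 6*y**2 + 2*y - 8; vanishes at y ∈ {1}. (1, 1): f_x = 20 ≠ 0.
  x = 2: f_y(2, y) = 6*y**2 + 2*y - 2; no integer root y with |y| ≤ 4.
  x = 3: f_y(3, y) = 6*y**2 + 2*y; vanishes at y ∈ {0}. (3, 0): f_x = 0, f = 0 — SINGULAR.
  x = 4: f_y(4, y) = 6*y**2 + 2*y - 2; no integer root y with |y| ≤ 4.
Only singular point on the grid: (3, 0).
Classify: substitute x = 3 + u, y = 0 + v and expand: f = u**3 - 2*u**2*v + 2*v**3 + v**2.
No constant or linear terms (consistent with a singular point). Quadratic part: v**2. Cubic part: u**3 - 2*u**2*v + 2*v**3.
The quadratic part v**2 is a perfect square, so there is a single (double) tangent line v = 0, i.e. y = 0. Restricting the cubic part to that line (v = 0) leaves u**3 ≠ 0, so f is not divisible by v and the branch is v² ≈ -u**3 to lowest order — this is a cusp.
Classification: cusp.


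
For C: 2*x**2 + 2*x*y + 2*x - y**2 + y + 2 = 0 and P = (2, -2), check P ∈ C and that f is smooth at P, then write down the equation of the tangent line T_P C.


Tangent line at P: 6*x + 9*y + 6 = 0.

Step 1: f(2, -2) = 0, so P lies on C.
Step 2: partial derivatives
  f_x(x, y) = 4*x + 2*y + 2, f_y(x, y) = 2*x - 2*y + 1.
  f_x(P) = 6, f_y(P) = 9 (gradient nonzero, so P is smooth).
Step 3: tangent line at P: 6·(x − 2) + 9·(y − -2) = 0.
Expanding: 6*x + 9*y + 6 = 0.


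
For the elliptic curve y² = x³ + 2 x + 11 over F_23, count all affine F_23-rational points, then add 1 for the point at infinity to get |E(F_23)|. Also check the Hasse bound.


Affine points = {(2, 0), (5, 10), (5, 13), (6, 3), (6, 20), (7, 0), (13, 7), (13, 16), (14, 0), (15, 9), (15, 14), (17, 6), (17, 17), (19, 10), (19, 13), (20, 1), (20, 22), (22, 10), (22, 13)}; affine count = 19; |E(F_23)| = 20.

Discriminant check: Δ ∝ 4a³ + 27b² = 4·2³ + 27·11² = 4·8 + 27·121 ≡ 10 (mod 23). Nonzero ⇒ E is nonsingular.
For each x ∈ F_23, compute rhs = x³ + 2·x + 11 mod 23, then count y ∈ F_23 with y² ≡ rhs.
  x = 0: rhs = 11, matching y values: none (0 points).
  x = 1: rhs = 14, matching y values: none (0 points).
  x = 2: rhs = 0, matching y values: 0 (1 points).
  x = 3: rhs = 21, matching y values: none (0 points).
  x = 4: rhs = 14, matching y values: none (0 points).
  x = 5: rhs = 8, matching y values: 10, 13 (2 points).
  x = 6: rhs = 9, matching y values: 3, 20 (2 points).
  x = 7: rhs = 0, matching y values: 0 (1 points).
  x = 8: rhs = 10, matching y values: none (0 points).
  x = 9: rhs = 22, matching y values: none (0 points).
  x = 10: rhs = 19, matching y values: none (0 points).
  x = 11: rhs = 7, matching y values: none (0 points).
  x = 12: rhs = 15, matching y values: none (0 points).
  x = 13: rhs = 3, matching y values: 7, 16 (2 points).
  x = 14: rhs = 0, matching y values: 0 (1 points).
  x = 15: rhs = 12, matching y values: 9, 14 (2 points).
  x = 16: rhs = 22, matching y values: none (0 points).
  x = 17: rhs = 13, matching y values: 6, 17 (2 points).
  x = 18: rhs = 14, matching y values: none (0 points).
  x = 19: rhs = 8, matching y values: 10, 13 (2 points).
  x = 20: rhs = 1, matching y values: 1, 22 (2 points).
  x = 21: rhs = 22, matching y values: none (0 points).
  x = 22: rhs = 8, matching y values: 10, 13 (2 points).
Total affine count: 19.
Full point count |E(F_23)| = 19 + 1 = 20.
Hasse bound: |20 − (23+1)| = |-4| = 4 ≤ 2√23 ≈ 9.5917 ✓.


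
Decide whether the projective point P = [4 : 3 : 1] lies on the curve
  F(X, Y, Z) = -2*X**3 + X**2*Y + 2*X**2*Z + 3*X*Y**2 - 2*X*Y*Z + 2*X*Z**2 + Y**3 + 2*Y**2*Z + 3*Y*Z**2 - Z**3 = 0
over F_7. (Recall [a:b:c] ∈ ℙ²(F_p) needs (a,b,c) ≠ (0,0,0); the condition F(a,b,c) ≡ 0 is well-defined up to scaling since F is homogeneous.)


F(4,3,1) ≡ 6 (mod 7); P is NOT on the curve.

Evaluate F(4, 3, 1) term-by-term (mod 7).
  -2*X**3 ↦ -2·64·1·1 = -128
  X**2*Y ↦ 1·16·3·1 = 48
  2*X**2*Z ↦ 2·16·1·1 = 32
  3*X*Y**2 ↦ 3·4·9·1 = 108
  -2*X*Y*Z ↦ -2·4·3·1 = -24
  2*X*Z**2 ↦ 2·4·1·1 = 8
  Y**3 ↦ 1·1·27·1 = 27
  2*Y**2*Z ↦ 2·1·9·1 = 18
  3*Y*Z**2 ↦ 3·1·3·1 = 9
  -Z**3 ↦ -1·1·1·1 = -1
Sum: F(4, 3, 1) = (-128) + (48) + (32) + (108) + (-24) + (8) + (27) + (18) + (9) + (-1) = 97.
Reducing mod 7: 97 ≡ 6 (mod 7).
Since F(a, b, c) ≡ 6 ≠ 0 (mod 7), P does NOT lie on the curve.


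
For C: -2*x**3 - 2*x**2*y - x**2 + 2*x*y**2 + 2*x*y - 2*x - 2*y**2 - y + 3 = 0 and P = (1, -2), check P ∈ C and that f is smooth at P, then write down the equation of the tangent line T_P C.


Tangent line at P: 2*x - y - 4 = 0.

Step 1: f(1, -2) = 0, so P lies on C.
Step 2: partial derivatives
  f_x(x, y) = -6*x**2 - 4*x*y - 2*x + 2*y**2 + 2*y - 2, f_y(x, y) = -2*x**2 + 4*x*y + 2*x - 4*y - 1.
  f_x(P) = 2, f_y(P) = -1 (gradient nonzero, so P is smooth).
Step 3: tangent line at P: 2·(x − 1) + -1·(y − -2) = 0.
Expanding: 2*x - y - 4 = 0.


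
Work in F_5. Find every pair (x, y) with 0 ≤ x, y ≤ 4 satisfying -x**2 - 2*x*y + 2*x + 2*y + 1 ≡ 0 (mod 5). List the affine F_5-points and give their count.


Affine F_5-points: {(0, 2), (2, 3), (3, 2), (4, 3)}; count = 4.

For each of the 25 pairs (x, y) ∈ F_5², evaluate f(x, y) mod 5. Record the zeros.
  x = 0: [0↦1, 1↦3, 2↦0, 3↦2, 4↦4]  zeros at y ∈ {2}
  x = 1: [0↦2, 1↦2, 2↦2, 3↦2, 4↦2]  zeros at y ∈ ∅
  x = 2: [0↦1, 1↦4, 2↦2, 3↦0, 4↦3]  zeros at y ∈ {3}
  x = 3: [0↦3, 1↦4, 2↦0, 3↦1, 4↦2]  zeros at y ∈ {2}
  x = 4: [0↦3, 1↦2, 2↦1, 3↦0, 4↦4]  zeros at y ∈ {3}
Collecting zeros: affine points = {(0, 2), (2, 3), (3, 2), (4, 3)}.
Total count |C(F_5)_aff| = 4.


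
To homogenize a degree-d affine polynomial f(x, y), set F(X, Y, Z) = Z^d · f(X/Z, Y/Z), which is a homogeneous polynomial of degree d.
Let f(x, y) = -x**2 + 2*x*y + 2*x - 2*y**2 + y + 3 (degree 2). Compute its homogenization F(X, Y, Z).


F(X, Y, Z) = -X**2 + 2*X*Y + 2*X*Z - 2*Y**2 + Y*Z + 3*Z**2

deg(f) = 2.
Substitute x = X/Z, y = Y/Z into f, then multiply by Z^2.
  monomial -1·x^2·y^0 ↦ -1·X^2·Y^0·Z^0.
  monomial 2·x^1·y^1 ↦ 2·X^1·Y^1·Z^0.
  monomial 2·x^1·y^0 ↦ 2·X^1·Y^0·Z^1.
  monomial -2·x^0·y^2 ↦ -2·X^0·Y^2·Z^0.
  monomial 1·x^0·y^1 ↦ 1·X^0·Y^1·Z^1.
  monomial 3·x^0·y^0 ↦ 3·X^0·Y^0·Z^2.
Collecting: F(X, Y, Z) = -X**2 + 2*X*Y + 2*X*Z - 2*Y**2 + Y*Z + 3*Z**2.


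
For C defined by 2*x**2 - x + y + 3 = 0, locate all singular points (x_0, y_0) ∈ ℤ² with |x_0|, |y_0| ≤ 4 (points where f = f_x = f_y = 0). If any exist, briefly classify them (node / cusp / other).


No singular points in the scanned grid; C is smooth there.

Compute partial derivatives:
  f_x = 4*x - 1.
  f_y = 1.
f_y = 1 is a nonzero constant, so f_y never vanishes: no point (x, y) can satisfy f = f_x = f_y = 0. In particular no (x, y) ∈ {−4, ..., 4}² is singular; the curve is smooth.


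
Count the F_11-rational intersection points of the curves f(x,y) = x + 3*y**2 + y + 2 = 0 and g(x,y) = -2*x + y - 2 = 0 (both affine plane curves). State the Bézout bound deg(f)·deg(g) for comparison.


Common zeros: {(1, 4), (5, 1)}; count = 2; Bézout bound = 2.

deg(f) = 2, deg(g) = 1, so Bézout bound = 2.
Scan x ∈ F_11. For each x, list the y ∈ F_11 with f(x, y) ≡ 0 and those with g(x, y) ≡ 0 (mod 11); the common zeros in that column are the intersection.
  x = 0: f ≡ 0 at y ∈ ∅; g ≡ 0 at y ∈ {2}; common: ∅.
  x = 1: f ≡ 0 at y ∈ {3, 4}; g ≡ 0 at y ∈ {4}; common: {4}.
  x = 2: f ≡ 0 at y ∈ ∅; g ≡ 0 at y ∈ {6}; common: ∅.
  x = 3: f ≡ 0 at y ∈ ∅; g ≡ 0 at y ∈ {8}; common: ∅.
  x = 4: f ≡ 0 at y ∈ ∅; g ≡ 0 at y ∈ {10}; common: ∅.
  x = 5: f ≡ 0 at y ∈ {1, 6}; g ≡ 0 at y ∈ {1}; common: {1}.
  x = 6: f ≡ 0 at y ∈ {2, 5}; g ≡ 0 at y ∈ {3}; common: ∅.
  x = 7: f ≡ 0 at y ∈ {8, 10}; g ≡ 0 at y ∈ {5}; common: ∅.
  x = 8: f ≡ 0 at y ∈ ∅; g ≡ 0 at y ∈ {7}; common: ∅.
  x = 9: f ≡ 0 at y ∈ {0, 7}; g ≡ 0 at y ∈ {9}; common: ∅.
  x = 10: f ≡ 0 at y ∈ {9}; g ≡ 0 at y ∈ {0}; common: ∅.
Collecting: common zeros = {(1, 4), (5, 1)}, so the count is 2.
Comparison with the Bézout bound: 2 ≤ 2 = deg(f)·deg(g), as expected for curves with no common component (the bound is attained).


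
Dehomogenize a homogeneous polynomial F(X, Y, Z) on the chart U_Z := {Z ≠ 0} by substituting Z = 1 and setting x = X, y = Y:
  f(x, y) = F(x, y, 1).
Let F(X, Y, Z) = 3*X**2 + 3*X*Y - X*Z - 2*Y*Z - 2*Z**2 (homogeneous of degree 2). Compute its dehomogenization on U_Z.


f(x, y) = 3*x**2 + 3*x*y - x - 2*y - 2

On U_Z we set Z = 1. Each monomial c·X^i·Y^j·Z^k in F becomes c·x^i·y^j·1^k = c·x^i·y^j.
Substituting Z = 1: F(X, Y, 1) = 3*x**2 + 3*x*y - x - 2*y - 2.
Note: deg(f) ≤ deg(F) = 2; strict inequality happens when F is divisible by Z (lost terms).


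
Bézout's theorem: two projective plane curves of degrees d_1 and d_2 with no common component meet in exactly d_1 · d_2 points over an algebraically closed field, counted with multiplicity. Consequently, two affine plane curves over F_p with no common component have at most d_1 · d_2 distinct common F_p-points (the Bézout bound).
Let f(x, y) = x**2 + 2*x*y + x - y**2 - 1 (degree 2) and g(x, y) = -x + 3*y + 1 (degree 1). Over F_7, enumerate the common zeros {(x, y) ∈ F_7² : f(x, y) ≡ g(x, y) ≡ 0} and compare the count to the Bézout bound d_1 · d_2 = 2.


Common zeros: {(2, 5)}; count = 1; Bézout bound = 2.

deg(f) = 2, deg(g) = 1, so Bézout bound = 2.
Scan x ∈ F_7. For each x, list the y ∈ F_7 with f(x, y) ≡ 0 and those with g(x, y) ≡ 0 (mod 7); the common zeros in that column are the intersection.
  x = 0: f ≡ 0 at y ∈ ∅; g ≡ 0 at y ∈ {2}; common: ∅.
  x = 1: f ≡ 0 at y ∈ {4, 5}; g ≡ 0 at y ∈ {0}; common: ∅.
  x = 2: f ≡ 0 at y ∈ {5, 6}; g ≡ 0 at y ∈ {5}; common: {5}.
  x = 3: f ≡ 0 at y ∈ ∅; g ≡ 0 at y ∈ {3}; common: ∅.
  x = 4: f ≡ 0 at y ∈ {4}; g ≡ 0 at y ∈ {1}; common: ∅.
  x = 5: f ≡ 0 at y ∈ ∅; g ≡ 0 at y ∈ {6}; common: ∅.
  x = 6: f ≡ 0 at y ∈ {6}; g ≡ 0 at y ∈ {4}; common: ∅.
Collecting: common zeros = {(2, 5)}, so the count is 1.
Comparison with the Bézout bound: 1 ≤ 2 = deg(f)·deg(g), as expected for curves with no common component (the affine F_7-count falls short of the bound because intersections may lie at infinity, over extension fields, or carry multiplicity).


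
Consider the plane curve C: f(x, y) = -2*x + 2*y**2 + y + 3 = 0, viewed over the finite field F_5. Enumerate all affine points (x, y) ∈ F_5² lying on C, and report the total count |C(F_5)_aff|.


Affine F_5-points: {(2, 3), (2, 4), (3, 1), (4, 0), (4, 2)}; count = 5.

For each of the 25 pairs (x, y) ∈ F_5², evaluate f(x, y) mod 5. Record the zeros.
  x = 0: [0↦3, 1↦1, 2↦3, 3↦4, 4↦4]  zeros at y ∈ ∅
  x = 1: [0↦1, 1↦4, 2↦1, 3↦2, 4↦2]  zeros at y ∈ ∅
  x = 2: [0↦4, 1↦2, 2↦4, 3↦0, 4↦0]  zeros at y ∈ {3, 4}
  x = 3: [0↦2, 1↦0, 2↦2, 3↦3, 4↦3]  zeros at y ∈ {1}
  x = 4: [0↦0, 1↦3, 2↦0, 3↦1, 4↦1]  zeros at y ∈ {0, 2}
Collecting zeros: affine points = {(2, 3), (2, 4), (3, 1), (4, 0), (4, 2)}.
Total count |C(F_5)_aff| = 5.


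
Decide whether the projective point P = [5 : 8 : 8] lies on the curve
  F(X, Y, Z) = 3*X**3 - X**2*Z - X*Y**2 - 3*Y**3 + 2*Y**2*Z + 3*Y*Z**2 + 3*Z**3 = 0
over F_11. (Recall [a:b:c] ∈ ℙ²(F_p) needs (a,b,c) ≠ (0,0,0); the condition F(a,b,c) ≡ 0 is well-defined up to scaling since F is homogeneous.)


F(5,8,8) ≡ 6 (mod 11); P is NOT on the curve.

Evaluate F(5, 8, 8) term-by-term (mod 11).
  3*X**3 ↦ 3·125·1·1 = 375
  -X**2*Z ↦ -1·25·1·8 = -200
  -X*Y**2 ↦ -1·5·64·1 = -320
  -3*Y**3 ↦ -3·1·512·1 = -1536
  2*Y**2*Z ↦ 2·1·64·8 = 1024
  3*Y*Z**2 ↦ 3·1·8·64 = 1536
  3*Z**3 ↦ 3·1·1·512 = 1536
Sum: F(5, 8, 8) = (375) + (-200) + (-320) + (-1536) + (1024) + (1536) + (1536) = 2415.
Reducing mod 11: 2415 ≡ 6 (mod 11).
Since F(a, b, c) ≡ 6 ≠ 0 (mod 11), P does NOT lie on the curve.


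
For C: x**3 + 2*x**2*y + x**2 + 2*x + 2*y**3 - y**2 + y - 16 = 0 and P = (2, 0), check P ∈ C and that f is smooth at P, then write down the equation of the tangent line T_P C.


Tangent line at P: 18*x + 9*y - 36 = 0.

Step 1: f(2, 0) = 0, so P lies on C.
Step 2: partial derivatives
  f_x(x, y) = 3*x**2 + 4*x*y + 2*x + 2, f_y(x, y) = 2*x**2 + 6*y**2 - 2*y + 1.
  f_x(P) = 18, f_y(P) = 9 (gradient nonzero, so P is smooth).
Step 3: tangent line at P: 18·(x − 2) + 9·(y − 0) = 0.
Expanding: 18*x + 9*y - 36 = 0.


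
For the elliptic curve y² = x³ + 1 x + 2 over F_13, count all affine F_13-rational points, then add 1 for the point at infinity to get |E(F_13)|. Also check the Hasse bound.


Affine points = {(1, 2), (1, 11), (2, 5), (2, 8), (6, 4), (6, 9), (7, 1), (7, 12), (9, 5), (9, 8), (12, 0)}; affine count = 11; |E(F_13)| = 12.

Discriminant check: Δ ∝ 4a³ + 27b² = 4·1³ + 27·2² = 4·1 + 27·4 ≡ 8 (mod 13). Nonzero ⇒ E is nonsingular.
For each x ∈ F_13, compute rhs = x³ + 1·x + 2 mod 13, then count y ∈ F_13 with y² ≡ rhs.
  x = 0: rhs = 2, matching y values: none (0 points).
  x = 1: rhs = 4, matching y values: 2, 11 (2 points).
  x = 2: rhs = 12, matching y values: 5, 8 (2 points).
  x = 3: rhs = 6, matching y values: none (0 points).
  x = 4: rhs = 5, matching y values: none (0 points).
  x = 5: rhs = 2, matching y values: none (0 points).
  x = 6: rhs = 3, matching y values: 4, 9 (2 points).
  x = 7: rhs = 1, matching y values: 1, 12 (2 points).
  x = 8: rhs = 2, matching y values: none (0 points).
  x = 9: rhs = 12, matching y values: 5, 8 (2 points).
  x = 10: rhs = 11, matching y values: none (0 points).
  x = 11: rhs = 5, matching y values: none (0 points).
  x = 12: rhs = 0, matching y values: 0 (1 points).
Total affine count: 11.
Full point count |E(F_13)| = 11 + 1 = 12.
Hasse bound: |12 − (13+1)| = |-2| = 2 ≤ 2√13 ≈ 7.2111 ✓.


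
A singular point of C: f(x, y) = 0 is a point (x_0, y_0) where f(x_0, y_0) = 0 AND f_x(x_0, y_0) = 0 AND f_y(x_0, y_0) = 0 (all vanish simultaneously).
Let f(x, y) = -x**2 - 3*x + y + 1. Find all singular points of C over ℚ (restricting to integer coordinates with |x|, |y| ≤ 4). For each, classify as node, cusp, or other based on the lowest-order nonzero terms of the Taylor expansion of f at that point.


No singular points in the scanned grid; C is smooth there.

Compute partial derivatives:
  f_x = -2*x - 3.
  f_y = 1.
f_y = 1 is a nonzero constant, so f_y never vanishes: no point (x, y) can satisfy f = f_x = f_y = 0. In particular no (x, y) ∈ {−4, ..., 4}² is singular; the curve is smooth.


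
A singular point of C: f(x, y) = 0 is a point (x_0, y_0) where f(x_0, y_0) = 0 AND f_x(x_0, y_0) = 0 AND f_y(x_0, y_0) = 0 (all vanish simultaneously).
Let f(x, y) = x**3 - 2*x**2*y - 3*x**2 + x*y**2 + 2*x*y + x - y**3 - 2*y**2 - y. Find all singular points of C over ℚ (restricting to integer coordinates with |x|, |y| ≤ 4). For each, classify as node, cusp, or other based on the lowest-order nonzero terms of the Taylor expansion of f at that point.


Singular points: {(0, -1)}; classification: node.

Compute partial derivatives:
  f_x = 3*x**2 - 4*x*y - 6*x + y**2 + 2*y + 1.
  f_y = -2*x**2 + 2*x*y + 2*x - 3*y**2 - 4*y - 1.
Scan x_0 ∈ {−4, ..., 4}. For each x_0, f_y(x_0, y) is a polynomial in y; find its integer roots y ∈ {−4, ..., 4}, then test f_x and f at those candidates.
  x = -4: f_y(-4, y) = -3*y**2 - 12*y - 41; no integer root y with |y| ≤ 4.
  x = -3: f_y(-3, y) = -3*y**2 - 10*y - 25; no integer root y with |y| ≤ 4.
  x = -2: f_y(-2, y) = -3*y**2 - 8*y - 13; no integer root y with |y| ≤ 4.
  x = -1: f_y(-1, y) = -3*y**2 - 6*y - 5; no integer root y with |y| ≤ 4.
  x = 0: f_y(0, y) = -3*y**2 - 4*y - 1; vanishes at y ∈ {-1}. (0, -1): f_x = 0, f = 0 — SINGULAR.
  x = 1: f_y(1, y) = -3*y**2 - 2*y - 1; no integer root y with |y| ≤ 4.
  x = 2: f_y(2, y) = -3*y**2 - 5; no integer root y with |y| ≤ 4.
  x = 3: f_y(3, y) = -3*y**2 + 2*y - 13; no integer root y with |y| ≤ 4.
  x = 4: f_y(4, y) = -3*y**2 + 4*y - 25; no integer root y with |y| ≤ 4.
Only singular point on the grid: (0, -1).
Classify: substitute x = 0 + u, y = -1 + v and expand: f = u**3 - 2*u**2*v - u**2 + u*v**2 - v**3 + v**2.
No constant or linear terms (consistent with a singular point). Quadratic part: -u**2 + v**2. Cubic part: u**3 - 2*u**2*v + u*v**2 - v**3.
The quadratic part v**2 - u**2 = (v − u)(v + u) splits into two distinct linear factors, so there are two distinct tangent lines y − -1 = ±(x − 0) — this is a node (ordinary double point).
Classification: node.


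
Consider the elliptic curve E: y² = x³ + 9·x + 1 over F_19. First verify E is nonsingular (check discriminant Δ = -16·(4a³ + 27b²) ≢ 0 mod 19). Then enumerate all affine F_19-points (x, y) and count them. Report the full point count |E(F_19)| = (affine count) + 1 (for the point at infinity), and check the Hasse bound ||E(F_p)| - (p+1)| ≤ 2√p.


Affine points = {(0, 1), (0, 18), (1, 7), (1, 12), (3, 6), (3, 13), (4, 5), (4, 14), (5, 0), (6, 9), (6, 10), (11, 5), (11, 14), (13, 4), (13, 15), (16, 2), (16, 17)}; affine count = 17; |E(F_19)| = 18.

Discriminant check: Δ ∝ 4a³ + 27b² = 4·9³ + 27·1² = 4·729 + 27·1 ≡ 17 (mod 19). Nonzero ⇒ E is nonsingular.
For each x ∈ F_19, compute rhs = x³ + 9·x + 1 mod 19, then count y ∈ F_19 with y² ≡ rhs.
  x = 0: rhs = 1, matching y values: 1, 18 (2 points).
  x = 1: rhs = 11, matching y values: 7, 12 (2 points).
  x = 2: rhs = 8, matching y values: none (0 points).
  x = 3: rhs = 17, matching y values: 6, 13 (2 points).
  x = 4: rhs = 6, matching y values: 5, 14 (2 points).
  x = 5: rhs = 0, matching y values: 0 (1 points).
  x = 6: rhs = 5, matching y values: 9, 10 (2 points).
  x = 7: rhs = 8, matching y values: none (0 points).
  x = 8: rhs = 15, matching y values: none (0 points).
  x = 9: rhs = 13, matching y values: none (0 points).
  x = 10: rhs = 8, matching y values: none (0 points).
  x = 11: rhs = 6, matching y values: 5, 14 (2 points).
  x = 12: rhs = 13, matching y values: none (0 points).
  x = 13: rhs = 16, matching y values: 4, 15 (2 points).
  x = 14: rhs = 2, matching y values: none (0 points).
  x = 15: rhs = 15, matching y values: none (0 points).
  x = 16: rhs = 4, matching y values: 2, 17 (2 points).
  x = 17: rhs = 13, matching y values: none (0 points).
  x = 18: rhs = 10, matching y values: none (0 points).
Total affine count: 17.
Full point count |E(F_19)| = 17 + 1 = 18.
Hasse bound: |18 − (19+1)| = |-2| = 2 ≤ 2√19 ≈ 8.7178 ✓.
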